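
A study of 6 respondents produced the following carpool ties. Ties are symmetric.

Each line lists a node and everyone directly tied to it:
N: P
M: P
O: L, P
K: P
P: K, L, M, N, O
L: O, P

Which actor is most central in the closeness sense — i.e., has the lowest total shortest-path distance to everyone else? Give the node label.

P

Farness (sum of distances to all others) for each node — K:9, L:8, M:9, N:9, O:8, P:5.
The smallest farness is 5, for P, so P has the highest closeness.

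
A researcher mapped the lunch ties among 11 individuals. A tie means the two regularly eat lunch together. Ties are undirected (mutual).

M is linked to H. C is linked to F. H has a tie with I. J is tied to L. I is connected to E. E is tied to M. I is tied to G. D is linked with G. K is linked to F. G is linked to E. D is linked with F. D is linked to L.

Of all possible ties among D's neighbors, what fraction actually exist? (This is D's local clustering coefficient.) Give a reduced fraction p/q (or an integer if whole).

0

D's neighbors: F, G, and L (k = 3).
Possible neighbor pairs: C(3,2) = 3. Edges among them: none → e = 0.
Clustering(D) = 0/3 = 0.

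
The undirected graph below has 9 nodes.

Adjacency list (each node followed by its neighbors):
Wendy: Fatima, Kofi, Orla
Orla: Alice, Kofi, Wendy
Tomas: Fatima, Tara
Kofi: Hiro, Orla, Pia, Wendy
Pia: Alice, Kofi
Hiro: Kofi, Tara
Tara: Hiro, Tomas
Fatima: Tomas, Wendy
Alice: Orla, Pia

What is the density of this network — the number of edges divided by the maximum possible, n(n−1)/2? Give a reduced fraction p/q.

11/36

There are 11 edges and 9 nodes, so the maximum possible is C(9,2) = 36.
Density = 11/36.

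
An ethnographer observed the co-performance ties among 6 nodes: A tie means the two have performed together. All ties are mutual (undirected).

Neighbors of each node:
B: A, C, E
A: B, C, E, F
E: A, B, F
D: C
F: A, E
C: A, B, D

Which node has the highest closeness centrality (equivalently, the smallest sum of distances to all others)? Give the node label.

A

Farness (sum of distances to all others) for each node — A:6, B:7, C:7, D:11, E:8, F:9.
The smallest farness is 6, for A, so A has the highest closeness.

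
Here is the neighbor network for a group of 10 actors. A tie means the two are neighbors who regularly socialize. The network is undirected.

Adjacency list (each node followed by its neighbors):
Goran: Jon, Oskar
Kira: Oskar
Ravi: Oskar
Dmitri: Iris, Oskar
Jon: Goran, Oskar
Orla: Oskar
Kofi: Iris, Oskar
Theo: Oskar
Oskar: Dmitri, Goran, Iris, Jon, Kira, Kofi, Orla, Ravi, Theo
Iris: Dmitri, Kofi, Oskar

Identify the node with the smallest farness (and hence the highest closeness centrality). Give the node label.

Farness (sum of distances to all others) for each node — Dmitri:16, Goran:16, Iris:15, Jon:16, Kira:17, Kofi:16, Orla:17, Oskar:9, Ravi:17, Theo:17.
The smallest farness is 9, for Oskar, so Oskar has the highest closeness.

Oskar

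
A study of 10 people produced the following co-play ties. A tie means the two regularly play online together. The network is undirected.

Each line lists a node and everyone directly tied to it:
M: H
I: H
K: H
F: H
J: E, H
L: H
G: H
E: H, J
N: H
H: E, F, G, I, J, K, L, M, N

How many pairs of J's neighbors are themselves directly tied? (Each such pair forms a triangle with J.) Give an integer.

J's neighbors: E and H.
Neighbor pairs that are themselves tied: J–E–H. Each forms one triangle with J, for 1 in total.

1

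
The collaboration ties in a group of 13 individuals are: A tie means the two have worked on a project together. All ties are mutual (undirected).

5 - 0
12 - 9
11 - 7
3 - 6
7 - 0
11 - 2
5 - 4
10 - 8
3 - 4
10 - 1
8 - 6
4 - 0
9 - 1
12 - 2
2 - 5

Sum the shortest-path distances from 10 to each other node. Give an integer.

Distances from 10: 0:5, 1:1, 2:4, 3:3, 4:4, 5:5, 6:2, 7:6, 8:1, 9:2, 11:5, 12:3.
Sum = 5 + 1 + 4 + 3 + 4 + 5 + 2 + 6 + 1 + 2 + 5 + 3 = 41.

41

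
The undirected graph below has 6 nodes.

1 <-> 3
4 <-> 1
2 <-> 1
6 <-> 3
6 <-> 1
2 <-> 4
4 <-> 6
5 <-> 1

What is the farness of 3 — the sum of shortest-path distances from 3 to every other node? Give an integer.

8

Distances from 3: 1:1, 2:2, 4:2, 5:2, 6:1.
Sum = 1 + 2 + 2 + 2 + 1 = 8.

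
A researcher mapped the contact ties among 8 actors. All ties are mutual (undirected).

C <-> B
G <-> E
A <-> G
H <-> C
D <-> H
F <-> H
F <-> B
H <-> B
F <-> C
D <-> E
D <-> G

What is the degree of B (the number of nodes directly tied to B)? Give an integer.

B is directly tied to C, F, and H. That is 3 neighbors, so the degree of B is 3.

3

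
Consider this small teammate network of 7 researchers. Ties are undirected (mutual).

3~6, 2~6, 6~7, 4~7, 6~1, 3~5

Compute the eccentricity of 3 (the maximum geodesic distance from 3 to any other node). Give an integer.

Distances from 3: 1:2, 2:2, 4:3, 5:1, 6:1, 7:2.
The largest is 3 (to 4), so the eccentricity of 3 is 3.

3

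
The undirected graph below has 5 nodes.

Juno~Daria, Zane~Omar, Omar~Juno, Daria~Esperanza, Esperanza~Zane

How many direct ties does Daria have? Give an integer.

2

Daria is directly tied to Esperanza and Juno. That is 2 neighbors, so the degree of Daria is 2.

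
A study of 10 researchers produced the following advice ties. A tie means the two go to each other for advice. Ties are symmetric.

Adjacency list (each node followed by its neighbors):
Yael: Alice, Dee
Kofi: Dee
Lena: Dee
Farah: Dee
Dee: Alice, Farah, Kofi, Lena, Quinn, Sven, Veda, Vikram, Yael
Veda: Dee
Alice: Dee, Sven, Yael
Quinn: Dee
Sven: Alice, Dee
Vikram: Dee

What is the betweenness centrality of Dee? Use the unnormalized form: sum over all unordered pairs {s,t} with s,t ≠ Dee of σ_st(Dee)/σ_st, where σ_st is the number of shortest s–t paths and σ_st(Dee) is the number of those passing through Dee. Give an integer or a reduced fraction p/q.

Pairs whose geodesics pass through Dee — Quinn–Veda: 1; Quinn–Vikram: 1; Quinn–Farah: 1; Quinn–Yael: 1; Quinn–Kofi: 1; Quinn–Alice: 1; Quinn–Sven: 1; Quinn–Lena: 1; Veda–Vikram: 1; Veda–Farah: 1; Veda–Yael: 1; Veda–Kofi: 1; Veda–Alice: 1; Veda–Sven: 1 … (+20 more pairs).
All other pairs contribute 0.
Summing the contributions gives betweenness(Dee) = 67/2.

67/2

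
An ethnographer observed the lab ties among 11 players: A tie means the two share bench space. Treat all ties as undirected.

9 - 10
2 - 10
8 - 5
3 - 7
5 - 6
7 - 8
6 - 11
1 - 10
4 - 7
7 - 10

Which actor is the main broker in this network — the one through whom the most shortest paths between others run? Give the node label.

Unnormalized betweenness of each node: 1:0, 2:0, 3:0, 4:0, 5:16, 6:9, 7:33, 8:21, 9:0, 10:24, 11:0.
7 has the largest value, 33, making it the main broker — the node through which the most shortest paths run.

7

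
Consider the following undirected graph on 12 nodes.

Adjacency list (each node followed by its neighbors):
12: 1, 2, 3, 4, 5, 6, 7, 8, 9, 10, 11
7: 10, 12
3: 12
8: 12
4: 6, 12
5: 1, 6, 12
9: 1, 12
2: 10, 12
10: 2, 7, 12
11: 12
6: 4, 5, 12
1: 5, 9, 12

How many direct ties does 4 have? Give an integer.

2

4 is directly tied to 6 and 12. That is 2 neighbors, so the degree of 4 is 2.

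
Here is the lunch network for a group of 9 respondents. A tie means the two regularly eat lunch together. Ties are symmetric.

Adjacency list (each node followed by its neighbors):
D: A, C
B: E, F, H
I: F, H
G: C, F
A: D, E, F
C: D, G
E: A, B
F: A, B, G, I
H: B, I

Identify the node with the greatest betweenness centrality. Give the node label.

F

Unnormalized betweenness of each node: A:22/3, B:11/2, C:1, D:2, E:5/3, F:27/2, G:4, H:5/6, I:13/6.
F has the largest value, 27/2, making it the main broker — the node through which the most shortest paths run.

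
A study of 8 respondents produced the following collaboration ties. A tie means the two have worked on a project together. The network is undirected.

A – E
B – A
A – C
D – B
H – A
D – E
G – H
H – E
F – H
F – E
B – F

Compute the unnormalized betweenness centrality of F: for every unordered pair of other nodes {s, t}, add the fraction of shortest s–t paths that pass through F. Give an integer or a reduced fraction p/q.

4/3

Pairs whose geodesics pass through F — G–B: 1/2; H–B: 1/2; B–E: 1/3.
All other pairs contribute 0.
Summing the contributions gives betweenness(F) = 4/3.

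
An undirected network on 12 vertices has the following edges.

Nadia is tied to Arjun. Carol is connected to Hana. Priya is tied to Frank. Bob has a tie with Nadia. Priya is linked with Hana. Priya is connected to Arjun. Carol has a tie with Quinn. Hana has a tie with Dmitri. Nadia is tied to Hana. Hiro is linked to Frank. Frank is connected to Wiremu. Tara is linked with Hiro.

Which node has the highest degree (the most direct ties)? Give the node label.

Hana

Degrees — Arjun:2, Bob:1, Carol:2, Dmitri:1, Frank:3, Hana:4, Hiro:2, Nadia:3, Priya:3, Quinn:1, Tara:1, Wiremu:1.
The maximum is 4, attained only by Hana.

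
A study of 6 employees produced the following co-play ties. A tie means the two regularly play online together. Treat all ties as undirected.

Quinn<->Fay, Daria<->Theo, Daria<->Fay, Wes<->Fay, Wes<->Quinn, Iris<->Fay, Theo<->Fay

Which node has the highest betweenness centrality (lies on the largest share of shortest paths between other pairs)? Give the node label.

Fay

Unnormalized betweenness of each node: Daria:0, Fay:8, Iris:0, Quinn:0, Theo:0, Wes:0.
Fay has the largest value, 8, making it the main broker — the node through which the most shortest paths run.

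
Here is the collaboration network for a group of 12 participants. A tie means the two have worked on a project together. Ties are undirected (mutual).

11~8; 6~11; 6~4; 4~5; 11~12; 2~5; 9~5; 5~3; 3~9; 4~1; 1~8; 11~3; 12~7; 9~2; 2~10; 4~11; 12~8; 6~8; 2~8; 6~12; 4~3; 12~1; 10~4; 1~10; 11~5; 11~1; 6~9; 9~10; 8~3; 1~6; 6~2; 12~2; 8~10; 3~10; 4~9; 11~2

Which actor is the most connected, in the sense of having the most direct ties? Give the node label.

Degrees — 1:6, 2:7, 3:6, 4:7, 5:5, 6:7, 7:1, 8:7, 9:6, 10:6, 11:8, 12:6.
The maximum is 8, attained only by 11.

11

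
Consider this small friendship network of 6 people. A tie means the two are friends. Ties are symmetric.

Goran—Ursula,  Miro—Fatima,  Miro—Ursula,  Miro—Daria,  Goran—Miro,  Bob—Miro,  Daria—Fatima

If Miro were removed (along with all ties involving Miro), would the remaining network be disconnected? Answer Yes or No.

Yes

Removing Miro leaves {Goran and Ursula} with no path to {Daria and Fatima}, so the network splits into 3 components. Miro is a cut vertex.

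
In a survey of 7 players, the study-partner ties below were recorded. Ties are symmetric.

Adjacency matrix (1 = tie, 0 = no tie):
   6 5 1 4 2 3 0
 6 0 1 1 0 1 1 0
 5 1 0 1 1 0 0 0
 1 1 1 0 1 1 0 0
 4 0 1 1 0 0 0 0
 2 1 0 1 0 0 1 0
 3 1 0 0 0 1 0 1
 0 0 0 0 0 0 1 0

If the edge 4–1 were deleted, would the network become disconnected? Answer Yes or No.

No

Even without that edge, 4 still reaches 1 via 4 – 5 – 1, so the network stays connected. Not a bridge.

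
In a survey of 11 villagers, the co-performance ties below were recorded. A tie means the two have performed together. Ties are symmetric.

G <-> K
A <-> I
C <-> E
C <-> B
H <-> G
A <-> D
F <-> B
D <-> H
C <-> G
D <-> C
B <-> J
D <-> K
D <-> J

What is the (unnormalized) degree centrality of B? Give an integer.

3

B is directly tied to C, F, and J. That is 3 neighbors, so the degree of B is 3.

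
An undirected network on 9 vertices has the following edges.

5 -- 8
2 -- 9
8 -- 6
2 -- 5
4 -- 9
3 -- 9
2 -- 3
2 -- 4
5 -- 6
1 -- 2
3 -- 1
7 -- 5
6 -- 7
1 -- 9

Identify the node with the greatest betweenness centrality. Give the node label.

Unnormalized betweenness of each node: 1:0, 2:17, 3:0, 4:0, 5:31/2, 6:1/2, 7:0, 8:0, 9:1.
2 has the largest value, 17, making it the main broker — the node through which the most shortest paths run.

2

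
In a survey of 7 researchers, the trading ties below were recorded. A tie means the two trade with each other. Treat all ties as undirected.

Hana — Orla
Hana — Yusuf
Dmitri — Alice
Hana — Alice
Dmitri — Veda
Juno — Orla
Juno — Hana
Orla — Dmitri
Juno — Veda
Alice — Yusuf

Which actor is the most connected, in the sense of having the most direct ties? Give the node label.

Hana

Degrees — Alice:3, Dmitri:3, Hana:4, Juno:3, Orla:3, Veda:2, Yusuf:2.
The maximum is 4, attained only by Hana.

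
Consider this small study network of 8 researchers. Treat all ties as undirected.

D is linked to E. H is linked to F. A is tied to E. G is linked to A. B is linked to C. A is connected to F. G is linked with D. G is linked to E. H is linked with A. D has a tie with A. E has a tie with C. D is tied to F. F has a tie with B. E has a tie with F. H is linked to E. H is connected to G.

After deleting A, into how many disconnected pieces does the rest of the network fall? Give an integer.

1

A's neighbors (D, E, F, G, and H) remain reachable from one another through other ties, so the rest of the network stays in one piece.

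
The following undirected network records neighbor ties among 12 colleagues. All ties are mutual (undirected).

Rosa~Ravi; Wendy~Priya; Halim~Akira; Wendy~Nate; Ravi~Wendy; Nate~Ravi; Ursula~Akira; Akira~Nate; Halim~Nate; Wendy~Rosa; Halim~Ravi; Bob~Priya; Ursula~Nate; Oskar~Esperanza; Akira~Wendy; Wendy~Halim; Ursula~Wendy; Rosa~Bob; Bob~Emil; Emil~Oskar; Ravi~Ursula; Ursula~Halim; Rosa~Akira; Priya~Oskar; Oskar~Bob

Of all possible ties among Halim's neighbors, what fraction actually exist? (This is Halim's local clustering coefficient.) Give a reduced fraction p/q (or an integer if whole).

9/10

Halim's neighbors: Akira, Nate, Ravi, Ursula, and Wendy (k = 5).
Possible neighbor pairs: C(5,2) = 10. Edges among them: Akira–Nate, Akira–Ursula, Akira–Wendy, Nate–Ravi, Nate–Ursula, Nate–Wendy, Ravi–Ursula, Ravi–Wendy, Ursula–Wendy → e = 9.
Clustering(Halim) = 9/10.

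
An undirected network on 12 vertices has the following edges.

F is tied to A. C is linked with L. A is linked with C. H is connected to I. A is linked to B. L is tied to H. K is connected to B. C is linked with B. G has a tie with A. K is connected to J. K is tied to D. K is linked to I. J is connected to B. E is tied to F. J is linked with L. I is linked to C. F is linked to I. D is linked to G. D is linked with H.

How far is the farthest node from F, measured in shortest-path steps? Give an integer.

Distances from F: A:1, B:2, C:2, D:3, E:1, G:2, H:2, I:1, J:3, K:2, L:3.
The largest is 3 (to J, D, and L), so the eccentricity of F is 3.

3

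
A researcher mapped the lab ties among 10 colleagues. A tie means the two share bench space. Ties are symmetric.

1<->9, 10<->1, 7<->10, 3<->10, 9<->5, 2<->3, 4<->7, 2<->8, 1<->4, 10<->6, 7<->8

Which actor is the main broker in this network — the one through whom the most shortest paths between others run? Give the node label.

Unnormalized betweenness of each node: 1:31/2, 2:1, 3:5, 4:3, 5:0, 6:0, 7:17/2, 8:2, 9:8, 10:19.
10 has the largest value, 19, making it the main broker — the node through which the most shortest paths run.

10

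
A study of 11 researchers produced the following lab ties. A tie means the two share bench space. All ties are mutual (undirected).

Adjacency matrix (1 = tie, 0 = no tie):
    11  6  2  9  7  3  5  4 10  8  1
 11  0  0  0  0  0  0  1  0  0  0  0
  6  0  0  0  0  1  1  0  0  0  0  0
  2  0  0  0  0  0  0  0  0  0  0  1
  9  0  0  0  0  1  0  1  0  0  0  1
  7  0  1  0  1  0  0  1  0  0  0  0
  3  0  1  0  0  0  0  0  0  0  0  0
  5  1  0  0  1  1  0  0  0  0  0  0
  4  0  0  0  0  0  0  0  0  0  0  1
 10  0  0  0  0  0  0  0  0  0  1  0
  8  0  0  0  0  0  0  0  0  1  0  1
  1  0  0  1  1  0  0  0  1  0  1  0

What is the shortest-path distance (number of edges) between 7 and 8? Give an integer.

3

One shortest route is 7 – 9 – 1 – 8, which uses 3 edges, and at distance 2 from 7 we only reach {1, 3, 11}, which does not include 8. So d(7,8) = 3.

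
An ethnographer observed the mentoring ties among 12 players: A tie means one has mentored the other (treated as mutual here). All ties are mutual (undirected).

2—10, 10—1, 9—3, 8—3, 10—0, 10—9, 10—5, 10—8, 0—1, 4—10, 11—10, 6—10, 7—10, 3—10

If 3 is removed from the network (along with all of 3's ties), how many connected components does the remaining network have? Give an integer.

1

3's neighbors (8, 9, and 10) remain reachable from one another through other ties, so the rest of the network stays in one piece.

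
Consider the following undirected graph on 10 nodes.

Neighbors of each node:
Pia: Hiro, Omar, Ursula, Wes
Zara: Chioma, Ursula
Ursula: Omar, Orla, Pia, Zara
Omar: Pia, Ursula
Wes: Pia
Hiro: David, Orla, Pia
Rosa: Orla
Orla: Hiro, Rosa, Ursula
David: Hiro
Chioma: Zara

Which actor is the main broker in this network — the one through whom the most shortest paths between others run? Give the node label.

Ursula

Unnormalized betweenness of each node: Chioma:0, David:0, Hiro:10, Omar:0, Orla:11, Pia:13, Rosa:0, Ursula:18, Wes:0, Zara:8.
Ursula has the largest value, 18, making it the main broker — the node through which the most shortest paths run.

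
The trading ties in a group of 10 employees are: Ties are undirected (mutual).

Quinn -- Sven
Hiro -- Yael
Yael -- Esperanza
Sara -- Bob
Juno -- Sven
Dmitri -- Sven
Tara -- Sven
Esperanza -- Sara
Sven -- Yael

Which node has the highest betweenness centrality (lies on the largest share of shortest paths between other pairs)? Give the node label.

Unnormalized betweenness of each node: Bob:0, Dmitri:0, Esperanza:14, Hiro:0, Juno:0, Quinn:0, Sara:8, Sven:26, Tara:0, Yael:23.
Sven has the largest value, 26, making it the main broker — the node through which the most shortest paths run.

Sven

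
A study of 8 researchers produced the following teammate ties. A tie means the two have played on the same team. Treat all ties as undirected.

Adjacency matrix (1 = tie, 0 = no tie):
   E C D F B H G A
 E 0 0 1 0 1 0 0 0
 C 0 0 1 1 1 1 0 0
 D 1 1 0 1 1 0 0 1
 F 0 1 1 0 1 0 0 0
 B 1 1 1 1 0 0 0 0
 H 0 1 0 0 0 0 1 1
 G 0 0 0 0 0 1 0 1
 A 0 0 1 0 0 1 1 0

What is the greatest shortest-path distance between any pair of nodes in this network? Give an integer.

3

Eccentricity of each node (its greatest distance to any other): A:2, B:3, C:2, D:2, E:3, F:3, G:3, H:3.
The maximum eccentricity is 3, realized for instance by the pair E–H via E – D – C – H. So the diameter is 3.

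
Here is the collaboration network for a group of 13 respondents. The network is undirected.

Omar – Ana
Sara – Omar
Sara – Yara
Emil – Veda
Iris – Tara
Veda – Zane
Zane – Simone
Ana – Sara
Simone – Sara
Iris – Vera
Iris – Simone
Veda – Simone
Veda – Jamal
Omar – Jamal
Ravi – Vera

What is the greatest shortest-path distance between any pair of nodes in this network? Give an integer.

5

Eccentricity of each node (its greatest distance to any other): Ana:5, Emil:5, Iris:3, Jamal:5, Omar:5, Ravi:5, Sara:4, Simone:3, Tara:4, Veda:4, Vera:4, Yara:5, Zane:4.
The maximum eccentricity is 5, realized for instance by the pair Emil–Ravi via Emil – Veda – Simone – Iris – Vera – Ravi. So the diameter is 5.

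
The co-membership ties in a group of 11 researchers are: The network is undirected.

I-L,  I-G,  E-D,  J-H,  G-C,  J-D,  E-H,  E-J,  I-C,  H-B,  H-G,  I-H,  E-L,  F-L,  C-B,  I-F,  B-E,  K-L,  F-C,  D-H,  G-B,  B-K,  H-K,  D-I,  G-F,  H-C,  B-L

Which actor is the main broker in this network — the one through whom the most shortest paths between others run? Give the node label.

H

Unnormalized betweenness of each node: B:13/4, C:67/60, D:31/30, E:59/20, F:2/3, G:67/60, H:631/60, I:83/20, J:0, K:1/4, L:79/20.
H has the largest value, 631/60, making it the main broker — the node through which the most shortest paths run.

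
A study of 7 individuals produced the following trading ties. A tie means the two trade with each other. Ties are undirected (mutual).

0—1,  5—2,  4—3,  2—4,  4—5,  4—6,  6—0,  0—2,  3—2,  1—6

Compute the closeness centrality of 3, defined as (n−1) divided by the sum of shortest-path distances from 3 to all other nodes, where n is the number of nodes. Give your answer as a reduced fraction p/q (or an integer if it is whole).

Distances from 3: 0:2, 1:3, 2:1, 4:1, 5:2, 6:2. Sum = 11.
n = 7, so closeness = 6/11.

6/11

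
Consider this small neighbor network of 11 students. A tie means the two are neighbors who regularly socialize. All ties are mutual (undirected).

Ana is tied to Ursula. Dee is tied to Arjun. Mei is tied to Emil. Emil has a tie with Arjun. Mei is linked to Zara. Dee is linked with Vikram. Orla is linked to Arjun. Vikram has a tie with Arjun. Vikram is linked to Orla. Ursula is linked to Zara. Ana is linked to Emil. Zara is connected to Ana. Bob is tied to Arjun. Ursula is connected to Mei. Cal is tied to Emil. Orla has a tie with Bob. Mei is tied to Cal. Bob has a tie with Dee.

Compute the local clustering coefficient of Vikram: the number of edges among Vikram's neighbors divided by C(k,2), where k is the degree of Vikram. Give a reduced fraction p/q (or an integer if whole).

2/3

Vikram's neighbors: Arjun, Dee, and Orla (k = 3).
Possible neighbor pairs: C(3,2) = 3. Edges among them: Arjun–Dee, Arjun–Orla → e = 2.
Clustering(Vikram) = 2/3.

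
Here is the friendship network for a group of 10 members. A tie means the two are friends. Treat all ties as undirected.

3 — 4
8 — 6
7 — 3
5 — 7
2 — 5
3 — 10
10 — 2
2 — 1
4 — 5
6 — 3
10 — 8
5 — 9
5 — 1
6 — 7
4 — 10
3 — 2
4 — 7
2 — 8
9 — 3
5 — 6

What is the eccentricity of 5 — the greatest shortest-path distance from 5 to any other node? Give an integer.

2

Distances from 5: 1:1, 2:1, 3:2, 4:1, 6:1, 7:1, 8:2, 9:1, 10:2.
The largest is 2 (to 10, 3, and 8), so the eccentricity of 5 is 2.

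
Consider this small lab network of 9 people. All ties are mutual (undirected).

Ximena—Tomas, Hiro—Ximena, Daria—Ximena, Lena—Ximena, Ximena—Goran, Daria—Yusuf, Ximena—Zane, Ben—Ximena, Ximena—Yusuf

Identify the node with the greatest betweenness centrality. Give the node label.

Unnormalized betweenness of each node: Ben:0, Daria:0, Goran:0, Hiro:0, Lena:0, Tomas:0, Ximena:27, Yusuf:0, Zane:0.
Ximena has the largest value, 27, making it the main broker — the node through which the most shortest paths run.

Ximena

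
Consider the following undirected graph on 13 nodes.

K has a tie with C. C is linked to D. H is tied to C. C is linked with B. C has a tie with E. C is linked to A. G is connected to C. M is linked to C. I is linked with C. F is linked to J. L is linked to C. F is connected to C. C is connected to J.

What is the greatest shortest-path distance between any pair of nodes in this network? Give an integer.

Eccentricity of each node (its greatest distance to any other): A:2, B:2, C:1, D:2, E:2, F:2, G:2, H:2, I:2, J:2, K:2, L:2, M:2.
The maximum eccentricity is 2, realized for instance by the pair B–F via B – C – F. So the diameter is 2.

2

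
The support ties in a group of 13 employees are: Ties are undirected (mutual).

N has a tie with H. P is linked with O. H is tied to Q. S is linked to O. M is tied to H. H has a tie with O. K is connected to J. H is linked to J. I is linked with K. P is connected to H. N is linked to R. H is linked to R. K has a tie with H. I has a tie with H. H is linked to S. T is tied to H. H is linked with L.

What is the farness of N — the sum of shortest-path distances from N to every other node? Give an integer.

22

Distances from N: H:1, I:2, J:2, K:2, L:2, M:2, O:2, P:2, Q:2, R:1, S:2, T:2.
Sum = 1 + 2 + 2 + 2 + 2 + 2 + 2 + 2 + 2 + 1 + 2 + 2 = 22.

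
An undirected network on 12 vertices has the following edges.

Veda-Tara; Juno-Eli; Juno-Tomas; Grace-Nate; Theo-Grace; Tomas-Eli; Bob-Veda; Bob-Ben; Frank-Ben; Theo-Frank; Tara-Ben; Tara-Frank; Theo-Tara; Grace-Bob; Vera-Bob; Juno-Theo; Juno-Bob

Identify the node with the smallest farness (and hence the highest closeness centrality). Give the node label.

Farness (sum of distances to all others) for each node — Ben:22, Bob:17, Eli:28, Frank:23, Grace:21, Juno:19, Nate:31, Tara:22, Theo:19, Tomas:28, Veda:23, Vera:27.
The smallest farness is 17, for Bob, so Bob has the highest closeness.

Bob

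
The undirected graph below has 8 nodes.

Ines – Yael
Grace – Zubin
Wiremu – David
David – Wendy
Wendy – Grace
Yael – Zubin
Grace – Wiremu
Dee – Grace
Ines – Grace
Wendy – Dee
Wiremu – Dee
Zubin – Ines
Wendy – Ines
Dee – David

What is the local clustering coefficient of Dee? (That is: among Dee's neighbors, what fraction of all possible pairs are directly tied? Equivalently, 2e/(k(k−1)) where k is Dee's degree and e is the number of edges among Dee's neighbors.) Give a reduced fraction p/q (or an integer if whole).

2/3

Dee's neighbors: David, Grace, Wendy, and Wiremu (k = 4).
Possible neighbor pairs: C(4,2) = 6. Edges among them: David–Wendy, David–Wiremu, Grace–Wendy, Grace–Wiremu → e = 4.
Clustering(Dee) = 4/6 = 2/3.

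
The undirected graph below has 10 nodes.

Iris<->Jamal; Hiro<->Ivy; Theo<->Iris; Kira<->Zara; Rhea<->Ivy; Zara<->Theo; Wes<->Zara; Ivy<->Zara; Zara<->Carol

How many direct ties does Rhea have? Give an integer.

Rhea is directly tied to Ivy. That is 1 neighbor, so the degree of Rhea is 1.

1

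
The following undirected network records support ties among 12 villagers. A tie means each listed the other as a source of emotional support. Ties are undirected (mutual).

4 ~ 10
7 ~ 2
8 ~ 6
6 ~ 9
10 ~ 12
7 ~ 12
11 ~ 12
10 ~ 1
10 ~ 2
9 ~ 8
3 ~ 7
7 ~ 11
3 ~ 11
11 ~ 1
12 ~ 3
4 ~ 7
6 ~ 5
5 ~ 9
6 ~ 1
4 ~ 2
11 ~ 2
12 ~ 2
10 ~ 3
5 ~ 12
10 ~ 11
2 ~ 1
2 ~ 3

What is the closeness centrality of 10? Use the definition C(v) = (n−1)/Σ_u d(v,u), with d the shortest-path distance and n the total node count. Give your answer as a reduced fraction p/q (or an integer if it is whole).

Distances from 10: 1:1, 2:1, 3:1, 4:1, 5:2, 6:2, 7:2, 8:3, 9:3, 11:1, 12:1. Sum = 18.
n = 12, so closeness = 11/18.

11/18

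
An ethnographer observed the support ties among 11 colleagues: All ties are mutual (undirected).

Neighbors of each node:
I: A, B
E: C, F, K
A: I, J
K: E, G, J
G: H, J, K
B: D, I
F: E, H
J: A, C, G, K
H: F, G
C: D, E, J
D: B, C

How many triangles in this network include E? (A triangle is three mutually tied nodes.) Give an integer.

0

E's neighbors are C, F, and K, but none of them are tied to each other, so no triangle contains E.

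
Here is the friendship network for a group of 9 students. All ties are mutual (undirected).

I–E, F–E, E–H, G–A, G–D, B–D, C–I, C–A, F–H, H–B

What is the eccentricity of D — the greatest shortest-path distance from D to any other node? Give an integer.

4

Distances from D: A:2, B:1, C:3, E:3, F:3, G:1, H:2, I:4.
The largest is 4 (to I), so the eccentricity of D is 4.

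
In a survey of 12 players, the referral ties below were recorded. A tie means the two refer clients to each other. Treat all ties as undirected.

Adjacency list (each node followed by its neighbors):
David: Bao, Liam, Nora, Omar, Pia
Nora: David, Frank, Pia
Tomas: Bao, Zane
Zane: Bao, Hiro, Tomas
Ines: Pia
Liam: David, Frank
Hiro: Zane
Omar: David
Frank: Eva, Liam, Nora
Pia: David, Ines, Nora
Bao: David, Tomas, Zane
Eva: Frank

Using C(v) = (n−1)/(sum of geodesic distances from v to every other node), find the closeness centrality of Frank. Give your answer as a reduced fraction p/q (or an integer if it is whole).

Distances from Frank: Bao:3, David:2, Eva:1, Hiro:5, Ines:3, Liam:1, Nora:1, Omar:3, Pia:2, Tomas:4, Zane:4. Sum = 29.
n = 12, so closeness = 11/29.

11/29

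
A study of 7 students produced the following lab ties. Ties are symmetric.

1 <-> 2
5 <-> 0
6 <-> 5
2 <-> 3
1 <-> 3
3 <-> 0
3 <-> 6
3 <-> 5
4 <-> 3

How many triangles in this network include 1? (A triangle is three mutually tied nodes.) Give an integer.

1's neighbors: 2 and 3.
Neighbor pairs that are themselves tied: 1–2–3. Each forms one triangle with 1, for 1 in total.

1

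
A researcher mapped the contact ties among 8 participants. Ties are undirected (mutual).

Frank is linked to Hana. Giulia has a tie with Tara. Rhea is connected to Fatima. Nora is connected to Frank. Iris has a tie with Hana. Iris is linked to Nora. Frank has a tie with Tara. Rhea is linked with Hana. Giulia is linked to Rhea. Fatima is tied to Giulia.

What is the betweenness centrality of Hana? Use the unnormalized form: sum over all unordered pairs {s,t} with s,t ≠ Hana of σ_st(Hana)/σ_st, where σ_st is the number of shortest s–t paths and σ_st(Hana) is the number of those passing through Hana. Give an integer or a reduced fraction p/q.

43/6

Pairs whose geodesics pass through Hana — Rhea–Frank: 1; Rhea–Nora: 2/2; Rhea–Iris: 1; Fatima–Frank: 1/2; Fatima–Nora: 2/3; Fatima–Iris: 1; Giulia–Iris: 1; Tara–Iris: 1/2; Frank–Iris: 1/2.
All other pairs contribute 0.
Summing the contributions gives betweenness(Hana) = 43/6.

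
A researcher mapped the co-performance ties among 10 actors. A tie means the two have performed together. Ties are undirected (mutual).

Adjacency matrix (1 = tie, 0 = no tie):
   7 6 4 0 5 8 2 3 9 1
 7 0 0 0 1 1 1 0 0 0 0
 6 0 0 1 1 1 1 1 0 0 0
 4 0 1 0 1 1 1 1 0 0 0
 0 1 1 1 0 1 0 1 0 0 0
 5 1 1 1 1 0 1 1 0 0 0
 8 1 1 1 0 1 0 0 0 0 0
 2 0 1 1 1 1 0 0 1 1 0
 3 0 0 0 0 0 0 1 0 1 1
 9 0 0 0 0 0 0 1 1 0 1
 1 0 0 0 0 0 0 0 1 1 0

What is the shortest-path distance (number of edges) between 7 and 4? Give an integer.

2

One shortest route is 7 – 0 – 4, which uses 2 edges, and 7 and 4 are not directly tied, so nothing shorter exists. So d(7,4) = 2.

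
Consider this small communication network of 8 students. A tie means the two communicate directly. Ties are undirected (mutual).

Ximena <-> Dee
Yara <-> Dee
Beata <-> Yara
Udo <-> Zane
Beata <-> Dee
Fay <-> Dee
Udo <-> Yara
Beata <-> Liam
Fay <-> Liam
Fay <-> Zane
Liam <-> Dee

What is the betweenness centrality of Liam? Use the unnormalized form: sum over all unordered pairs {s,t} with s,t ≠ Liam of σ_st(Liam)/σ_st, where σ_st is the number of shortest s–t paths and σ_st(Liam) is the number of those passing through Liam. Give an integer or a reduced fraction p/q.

5/6

Pairs whose geodesics pass through Liam — Beata–Fay: 1/2; Beata–Zane: 1/3.
All other pairs contribute 0.
Summing the contributions gives betweenness(Liam) = 5/6.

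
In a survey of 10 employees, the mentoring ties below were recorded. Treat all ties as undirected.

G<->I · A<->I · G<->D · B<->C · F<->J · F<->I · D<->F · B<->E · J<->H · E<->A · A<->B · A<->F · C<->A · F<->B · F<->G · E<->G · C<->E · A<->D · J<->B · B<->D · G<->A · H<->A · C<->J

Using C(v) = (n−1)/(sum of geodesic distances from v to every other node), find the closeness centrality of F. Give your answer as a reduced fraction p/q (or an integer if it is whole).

Distances from F: A:1, B:1, C:2, D:1, E:2, G:1, H:2, I:1, J:1. Sum = 12.
n = 10, so closeness = 9/12 = 3/4.

3/4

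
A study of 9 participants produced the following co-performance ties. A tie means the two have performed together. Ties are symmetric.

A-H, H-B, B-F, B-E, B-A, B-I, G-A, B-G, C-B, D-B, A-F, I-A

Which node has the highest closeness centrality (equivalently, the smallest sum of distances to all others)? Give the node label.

Farness (sum of distances to all others) for each node — A:11, B:8, C:15, D:15, E:15, F:14, G:14, H:14, I:14.
The smallest farness is 8, for B, so B has the highest closeness.

B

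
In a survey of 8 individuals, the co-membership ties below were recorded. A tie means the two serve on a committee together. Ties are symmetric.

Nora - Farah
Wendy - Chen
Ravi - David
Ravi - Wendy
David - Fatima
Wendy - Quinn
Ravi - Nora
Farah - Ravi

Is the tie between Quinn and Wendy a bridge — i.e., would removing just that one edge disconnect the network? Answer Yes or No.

Yes

Without the Quinn–Wendy edge there is no alternate route between Quinn and Wendy, so the network disconnects. It is a bridge.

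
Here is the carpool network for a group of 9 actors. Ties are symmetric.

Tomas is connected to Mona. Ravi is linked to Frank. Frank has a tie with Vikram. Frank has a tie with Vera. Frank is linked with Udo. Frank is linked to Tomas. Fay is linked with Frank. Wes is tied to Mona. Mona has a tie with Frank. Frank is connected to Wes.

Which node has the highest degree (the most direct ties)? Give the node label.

Frank

Degrees — Fay:1, Frank:8, Mona:3, Ravi:1, Tomas:2, Udo:1, Vera:1, Vikram:1, Wes:2.
The maximum is 8, attained only by Frank.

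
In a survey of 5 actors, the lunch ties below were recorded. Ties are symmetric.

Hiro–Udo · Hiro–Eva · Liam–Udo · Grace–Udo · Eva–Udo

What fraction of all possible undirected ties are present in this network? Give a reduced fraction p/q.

1/2

There are 5 edges and 5 nodes, so the maximum possible is C(5,2) = 10.
Density = 5/10 = 1/2.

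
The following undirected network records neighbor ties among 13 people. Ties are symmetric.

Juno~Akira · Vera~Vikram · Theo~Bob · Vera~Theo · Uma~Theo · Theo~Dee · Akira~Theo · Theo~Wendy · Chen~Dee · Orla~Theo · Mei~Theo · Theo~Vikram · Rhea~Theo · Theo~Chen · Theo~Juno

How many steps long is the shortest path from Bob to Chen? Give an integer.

2

One shortest route is Bob – Theo – Chen, which uses 2 edges, and Bob and Chen are not directly tied, so nothing shorter exists. So d(Bob,Chen) = 2.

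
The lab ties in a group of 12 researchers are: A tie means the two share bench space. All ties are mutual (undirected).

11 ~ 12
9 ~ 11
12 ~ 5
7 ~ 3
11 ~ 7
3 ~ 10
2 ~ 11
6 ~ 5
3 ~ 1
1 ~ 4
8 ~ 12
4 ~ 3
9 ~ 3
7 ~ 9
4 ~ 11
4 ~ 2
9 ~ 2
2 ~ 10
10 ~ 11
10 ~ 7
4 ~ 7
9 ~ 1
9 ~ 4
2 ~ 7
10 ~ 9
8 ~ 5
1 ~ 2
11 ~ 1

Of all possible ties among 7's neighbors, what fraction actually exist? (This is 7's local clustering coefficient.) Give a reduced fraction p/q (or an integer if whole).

7's neighbors: 2, 3, 4, 9, 10, and 11 (k = 6).
Possible neighbor pairs: C(6,2) = 15. Edges among them: 2–4, 2–9, 2–10, 2–11, 3–4, 3–9, 3–10, 4–9, 4–11, 9–10, 9–11, 10–11 → e = 12.
Clustering(7) = 12/15 = 4/5.

4/5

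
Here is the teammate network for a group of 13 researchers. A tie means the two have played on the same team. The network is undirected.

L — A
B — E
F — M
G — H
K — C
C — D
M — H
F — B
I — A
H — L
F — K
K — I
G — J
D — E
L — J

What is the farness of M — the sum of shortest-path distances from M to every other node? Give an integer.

Distances from M: A:3, B:2, C:3, D:4, E:3, F:1, G:2, H:1, I:3, J:3, K:2, L:2.
Sum = 3 + 2 + 3 + 4 + 3 + 1 + 2 + 1 + 3 + 3 + 2 + 2 = 29.

29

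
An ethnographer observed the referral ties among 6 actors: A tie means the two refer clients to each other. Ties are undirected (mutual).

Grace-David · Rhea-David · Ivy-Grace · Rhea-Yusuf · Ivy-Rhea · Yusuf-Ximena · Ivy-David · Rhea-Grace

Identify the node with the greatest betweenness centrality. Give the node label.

Unnormalized betweenness of each node: David:0, Grace:0, Ivy:0, Rhea:6, Ximena:0, Yusuf:4.
Rhea has the largest value, 6, making it the main broker — the node through which the most shortest paths run.

Rhea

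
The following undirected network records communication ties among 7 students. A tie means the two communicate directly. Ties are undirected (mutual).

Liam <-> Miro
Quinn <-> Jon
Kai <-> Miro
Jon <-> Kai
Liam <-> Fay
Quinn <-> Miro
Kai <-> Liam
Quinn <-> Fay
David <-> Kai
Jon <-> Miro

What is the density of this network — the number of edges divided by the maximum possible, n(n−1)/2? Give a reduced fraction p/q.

There are 10 edges and 7 nodes, so the maximum possible is C(7,2) = 21.
Density = 10/21.

10/21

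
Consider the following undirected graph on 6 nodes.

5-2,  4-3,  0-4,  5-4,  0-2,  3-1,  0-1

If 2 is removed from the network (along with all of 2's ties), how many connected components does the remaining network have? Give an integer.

1

2's neighbors (0 and 5) remain reachable from one another through other ties, so the rest of the network stays in one piece.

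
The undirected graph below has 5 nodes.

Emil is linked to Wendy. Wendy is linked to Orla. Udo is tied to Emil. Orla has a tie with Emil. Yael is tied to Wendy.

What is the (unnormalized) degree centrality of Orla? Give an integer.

Orla is directly tied to Emil and Wendy. That is 2 neighbors, so the degree of Orla is 2.

2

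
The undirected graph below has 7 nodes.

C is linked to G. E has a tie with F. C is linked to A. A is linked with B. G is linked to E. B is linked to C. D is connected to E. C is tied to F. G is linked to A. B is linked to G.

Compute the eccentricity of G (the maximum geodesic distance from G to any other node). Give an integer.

Distances from G: A:1, B:1, C:1, D:2, E:1, F:2.
The largest is 2 (to D and F), so the eccentricity of G is 2.

2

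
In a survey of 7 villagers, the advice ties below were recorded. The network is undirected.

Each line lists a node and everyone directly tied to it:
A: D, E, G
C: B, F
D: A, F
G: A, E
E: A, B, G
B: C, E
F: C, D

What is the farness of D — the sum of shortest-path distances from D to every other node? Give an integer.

Distances from D: A:1, B:3, C:2, E:2, F:1, G:2.
Sum = 1 + 3 + 2 + 2 + 1 + 2 = 11.

11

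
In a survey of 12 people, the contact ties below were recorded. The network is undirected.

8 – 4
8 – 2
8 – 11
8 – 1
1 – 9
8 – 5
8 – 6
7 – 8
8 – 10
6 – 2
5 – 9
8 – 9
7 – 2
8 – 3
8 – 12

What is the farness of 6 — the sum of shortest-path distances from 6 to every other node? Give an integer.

20

Distances from 6: 1:2, 2:1, 3:2, 4:2, 5:2, 7:2, 8:1, 9:2, 10:2, 11:2, 12:2.
Sum = 2 + 1 + 2 + 2 + 2 + 2 + 1 + 2 + 2 + 2 + 2 = 20.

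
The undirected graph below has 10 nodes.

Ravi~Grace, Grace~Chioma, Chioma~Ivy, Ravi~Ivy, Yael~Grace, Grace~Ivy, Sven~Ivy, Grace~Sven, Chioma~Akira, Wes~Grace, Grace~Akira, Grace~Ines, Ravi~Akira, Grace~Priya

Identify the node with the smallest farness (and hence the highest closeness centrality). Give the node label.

Grace

Farness (sum of distances to all others) for each node — Akira:15, Chioma:15, Grace:9, Ines:17, Ivy:14, Priya:17, Ravi:15, Sven:16, Wes:17, Yael:17.
The smallest farness is 9, for Grace, so Grace has the highest closeness.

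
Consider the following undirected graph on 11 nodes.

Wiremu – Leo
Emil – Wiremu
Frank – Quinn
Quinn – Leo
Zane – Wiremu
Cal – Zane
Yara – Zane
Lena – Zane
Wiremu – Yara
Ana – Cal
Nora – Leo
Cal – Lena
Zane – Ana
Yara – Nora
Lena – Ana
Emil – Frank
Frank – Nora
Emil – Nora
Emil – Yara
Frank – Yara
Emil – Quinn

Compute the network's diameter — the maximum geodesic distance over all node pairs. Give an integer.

4

Eccentricity of each node (its greatest distance to any other): Ana:4, Cal:4, Emil:3, Frank:3, Lena:4, Leo:3, Nora:3, Quinn:4, Wiremu:2, Yara:2, Zane:3.
The maximum eccentricity is 4, realized for instance by the pair Cal–Quinn via Cal – Zane – Yara – Frank – Quinn. So the diameter is 4.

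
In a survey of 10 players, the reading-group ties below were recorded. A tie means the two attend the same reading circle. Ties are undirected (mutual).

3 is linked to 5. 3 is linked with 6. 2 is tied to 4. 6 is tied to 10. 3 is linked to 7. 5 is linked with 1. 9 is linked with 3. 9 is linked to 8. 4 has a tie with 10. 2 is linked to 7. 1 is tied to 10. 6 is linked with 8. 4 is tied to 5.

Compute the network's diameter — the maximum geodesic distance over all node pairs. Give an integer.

Eccentricity of each node (its greatest distance to any other): 1:3, 2:4, 3:2, 4:3, 5:3, 6:3, 7:3, 8:4, 9:3, 10:3.
The maximum eccentricity is 4, realized for instance by the pair 8–2 via 8 – 9 – 3 – 7 – 2. So the diameter is 4.

4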